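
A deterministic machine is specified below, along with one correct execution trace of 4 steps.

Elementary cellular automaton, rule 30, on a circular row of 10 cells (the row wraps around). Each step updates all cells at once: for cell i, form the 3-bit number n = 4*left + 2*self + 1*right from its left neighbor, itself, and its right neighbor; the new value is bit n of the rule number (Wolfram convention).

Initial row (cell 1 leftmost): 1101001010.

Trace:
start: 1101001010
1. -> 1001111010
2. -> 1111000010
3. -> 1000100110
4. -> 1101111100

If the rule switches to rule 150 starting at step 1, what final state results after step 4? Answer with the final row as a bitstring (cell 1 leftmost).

(re-executing steps 1..4 under rule 150; state before step 1: 1101001010)
1. -> 0001111010
2. -> 0010110011
3. -> 1110001100
4. -> 0101010011

0101010011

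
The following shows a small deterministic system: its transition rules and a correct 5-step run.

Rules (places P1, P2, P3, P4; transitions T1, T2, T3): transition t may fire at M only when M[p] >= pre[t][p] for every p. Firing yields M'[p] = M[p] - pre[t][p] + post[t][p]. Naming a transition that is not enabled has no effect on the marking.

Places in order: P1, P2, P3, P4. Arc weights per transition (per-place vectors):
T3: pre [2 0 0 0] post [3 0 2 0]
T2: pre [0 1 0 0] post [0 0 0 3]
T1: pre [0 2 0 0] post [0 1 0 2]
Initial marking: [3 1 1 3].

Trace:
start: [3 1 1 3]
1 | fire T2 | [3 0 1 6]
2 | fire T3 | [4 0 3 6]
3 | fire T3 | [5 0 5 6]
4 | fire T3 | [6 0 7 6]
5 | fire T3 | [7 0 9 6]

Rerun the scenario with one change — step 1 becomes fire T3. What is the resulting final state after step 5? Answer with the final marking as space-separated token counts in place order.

8 1 11 3

(re-executing from step 1 with the substitution; state before step 1: [3 1 1 3])
1 | fire T3 | [4 1 3 3]
2 | fire T3 | [5 1 5 3]
3 | fire T3 | [6 1 7 3]
4 | fire T3 | [7 1 9 3]
5 | fire T3 | [8 1 11 3]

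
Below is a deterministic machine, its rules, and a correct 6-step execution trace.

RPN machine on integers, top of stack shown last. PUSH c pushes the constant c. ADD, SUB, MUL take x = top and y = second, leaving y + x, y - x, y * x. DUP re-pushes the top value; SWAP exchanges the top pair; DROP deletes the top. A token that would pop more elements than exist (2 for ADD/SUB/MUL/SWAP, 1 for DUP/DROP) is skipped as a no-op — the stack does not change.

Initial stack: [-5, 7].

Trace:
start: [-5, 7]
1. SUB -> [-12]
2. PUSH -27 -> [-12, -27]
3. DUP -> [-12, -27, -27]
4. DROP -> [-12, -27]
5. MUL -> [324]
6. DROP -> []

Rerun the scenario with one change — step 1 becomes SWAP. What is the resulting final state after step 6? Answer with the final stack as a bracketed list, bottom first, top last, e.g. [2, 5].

(re-executing from step 1 with the substitution; state before step 1: [-5, 7])
1. SWAP -> [7, -5]
2. PUSH -27 -> [7, -5, -27]
3. DUP -> [7, -5, -27, -27]
4. DROP -> [7, -5, -27]
5. MUL -> [7, 135]
6. DROP -> [7]

[7]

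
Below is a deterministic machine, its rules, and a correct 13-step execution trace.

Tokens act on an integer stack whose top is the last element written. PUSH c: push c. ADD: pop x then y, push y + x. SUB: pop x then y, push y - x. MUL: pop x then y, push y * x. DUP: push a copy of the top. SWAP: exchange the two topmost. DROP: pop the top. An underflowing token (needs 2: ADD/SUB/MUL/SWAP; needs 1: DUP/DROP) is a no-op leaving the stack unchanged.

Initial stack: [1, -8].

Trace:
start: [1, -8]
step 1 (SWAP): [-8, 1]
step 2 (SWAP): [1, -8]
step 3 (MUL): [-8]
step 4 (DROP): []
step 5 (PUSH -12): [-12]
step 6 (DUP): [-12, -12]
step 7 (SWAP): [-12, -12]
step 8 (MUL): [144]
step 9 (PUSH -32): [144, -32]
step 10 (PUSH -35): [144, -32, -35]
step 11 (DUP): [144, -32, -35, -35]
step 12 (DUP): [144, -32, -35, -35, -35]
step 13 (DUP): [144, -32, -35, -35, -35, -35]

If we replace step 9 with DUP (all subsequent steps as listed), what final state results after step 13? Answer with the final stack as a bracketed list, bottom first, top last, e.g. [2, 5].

(re-executing from step 9 with the substitution; state before step 9: [144])
step 9 (DUP): [144, 144]
step 10 (PUSH -35): [144, 144, -35]
step 11 (DUP): [144, 144, -35, -35]
step 12 (DUP): [144, 144, -35, -35, -35]
step 13 (DUP): [144, 144, -35, -35, -35, -35]

[144, 144, -35, -35, -35, -35]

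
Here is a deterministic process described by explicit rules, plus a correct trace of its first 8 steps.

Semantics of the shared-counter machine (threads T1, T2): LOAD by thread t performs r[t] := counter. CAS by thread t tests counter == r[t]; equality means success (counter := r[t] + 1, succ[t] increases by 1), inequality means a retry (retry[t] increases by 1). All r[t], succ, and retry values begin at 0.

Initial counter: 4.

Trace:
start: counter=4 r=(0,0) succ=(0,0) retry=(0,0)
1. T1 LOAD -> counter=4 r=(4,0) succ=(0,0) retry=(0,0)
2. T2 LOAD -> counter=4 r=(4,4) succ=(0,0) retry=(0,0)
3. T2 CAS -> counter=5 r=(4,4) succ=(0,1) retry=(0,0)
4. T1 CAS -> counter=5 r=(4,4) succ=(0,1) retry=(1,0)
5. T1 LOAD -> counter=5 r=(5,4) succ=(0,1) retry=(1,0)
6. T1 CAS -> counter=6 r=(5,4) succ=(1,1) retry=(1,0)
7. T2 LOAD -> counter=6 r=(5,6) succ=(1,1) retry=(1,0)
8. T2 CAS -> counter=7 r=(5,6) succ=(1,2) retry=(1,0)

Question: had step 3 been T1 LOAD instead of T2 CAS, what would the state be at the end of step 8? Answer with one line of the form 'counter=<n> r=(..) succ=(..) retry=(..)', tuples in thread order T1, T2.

counter=7 r=(5,6) succ=(2,1) retry=(0,0)

(re-executing from step 3 with the substitution; state before step 3: counter=4 r=(4,4) succ=(0,0) retry=(0,0))
3. T1 LOAD -> counter=4 r=(4,4) succ=(0,0) retry=(0,0)
4. T1 CAS -> counter=5 r=(4,4) succ=(1,0) retry=(0,0)
5. T1 LOAD -> counter=5 r=(5,4) succ=(1,0) retry=(0,0)
6. T1 CAS -> counter=6 r=(5,4) succ=(2,0) retry=(0,0)
7. T2 LOAD -> counter=6 r=(5,6) succ=(2,0) retry=(0,0)
8. T2 CAS -> counter=7 r=(5,6) succ=(2,1) retry=(0,0)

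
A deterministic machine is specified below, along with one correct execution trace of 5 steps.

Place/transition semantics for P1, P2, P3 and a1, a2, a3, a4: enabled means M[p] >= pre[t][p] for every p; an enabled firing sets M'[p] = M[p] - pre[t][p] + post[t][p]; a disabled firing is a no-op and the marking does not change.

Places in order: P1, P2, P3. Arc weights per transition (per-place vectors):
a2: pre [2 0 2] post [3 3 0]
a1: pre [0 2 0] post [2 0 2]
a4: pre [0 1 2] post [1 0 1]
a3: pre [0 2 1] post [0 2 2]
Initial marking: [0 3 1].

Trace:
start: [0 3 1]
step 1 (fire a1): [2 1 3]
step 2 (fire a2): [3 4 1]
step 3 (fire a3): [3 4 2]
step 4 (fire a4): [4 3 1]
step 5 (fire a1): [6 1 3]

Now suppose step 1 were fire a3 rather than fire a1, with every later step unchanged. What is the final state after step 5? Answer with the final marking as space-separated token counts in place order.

(re-executing from step 1 with the substitution; state before step 1: [0 3 1])
step 1 (fire a3): [0 3 2]
step 2 (fire a2): [0 3 2]
step 3 (fire a3): [0 3 3]
step 4 (fire a4): [1 2 2]
step 5 (fire a1): [3 0 4]

3 0 4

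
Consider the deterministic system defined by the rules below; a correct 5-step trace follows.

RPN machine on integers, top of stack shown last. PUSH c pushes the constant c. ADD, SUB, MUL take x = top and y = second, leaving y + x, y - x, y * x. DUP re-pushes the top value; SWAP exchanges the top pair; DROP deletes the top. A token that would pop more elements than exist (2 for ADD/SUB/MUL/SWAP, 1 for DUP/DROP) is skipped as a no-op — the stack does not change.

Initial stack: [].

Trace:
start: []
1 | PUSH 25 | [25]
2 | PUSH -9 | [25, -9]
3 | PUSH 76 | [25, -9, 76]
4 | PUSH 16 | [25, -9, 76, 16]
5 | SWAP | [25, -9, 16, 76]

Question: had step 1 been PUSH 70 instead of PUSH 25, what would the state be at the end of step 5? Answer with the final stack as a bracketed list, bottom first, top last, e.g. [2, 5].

(re-executing from step 1 with the substitution; state before step 1: [])
1 | PUSH 70 | [70]
2 | PUSH -9 | [70, -9]
3 | PUSH 76 | [70, -9, 76]
4 | PUSH 16 | [70, -9, 76, 16]
5 | SWAP | [70, -9, 16, 76]

[70, -9, 16, 76]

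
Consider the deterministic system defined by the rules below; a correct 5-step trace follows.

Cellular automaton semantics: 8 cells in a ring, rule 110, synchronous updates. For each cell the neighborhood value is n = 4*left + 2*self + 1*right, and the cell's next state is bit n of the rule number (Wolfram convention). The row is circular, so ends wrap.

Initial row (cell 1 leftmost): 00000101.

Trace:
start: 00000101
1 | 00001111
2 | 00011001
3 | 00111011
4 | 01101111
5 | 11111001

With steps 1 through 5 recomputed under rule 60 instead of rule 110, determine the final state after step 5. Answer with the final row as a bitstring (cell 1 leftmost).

(re-executing steps 1..5 under rule 60; state before step 1: 00000101)
1 | 10000111
2 | 01000100
3 | 01100110
4 | 01010101
5 | 11111111

11111111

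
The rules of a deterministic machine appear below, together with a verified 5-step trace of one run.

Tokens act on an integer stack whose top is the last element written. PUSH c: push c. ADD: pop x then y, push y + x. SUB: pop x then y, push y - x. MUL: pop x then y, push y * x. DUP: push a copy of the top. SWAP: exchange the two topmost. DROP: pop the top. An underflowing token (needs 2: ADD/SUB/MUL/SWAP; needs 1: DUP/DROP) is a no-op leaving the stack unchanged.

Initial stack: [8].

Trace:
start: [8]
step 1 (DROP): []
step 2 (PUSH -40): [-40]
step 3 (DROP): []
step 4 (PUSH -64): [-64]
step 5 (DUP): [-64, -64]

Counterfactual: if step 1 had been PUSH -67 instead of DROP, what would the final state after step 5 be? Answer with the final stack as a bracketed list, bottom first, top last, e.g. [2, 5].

[8, -67, -64, -64]

(re-executing from step 1 with the substitution; state before step 1: [8])
step 1 (PUSH -67): [8, -67]
step 2 (PUSH -40): [8, -67, -40]
step 3 (DROP): [8, -67]
step 4 (PUSH -64): [8, -67, -64]
step 5 (DUP): [8, -67, -64, -64]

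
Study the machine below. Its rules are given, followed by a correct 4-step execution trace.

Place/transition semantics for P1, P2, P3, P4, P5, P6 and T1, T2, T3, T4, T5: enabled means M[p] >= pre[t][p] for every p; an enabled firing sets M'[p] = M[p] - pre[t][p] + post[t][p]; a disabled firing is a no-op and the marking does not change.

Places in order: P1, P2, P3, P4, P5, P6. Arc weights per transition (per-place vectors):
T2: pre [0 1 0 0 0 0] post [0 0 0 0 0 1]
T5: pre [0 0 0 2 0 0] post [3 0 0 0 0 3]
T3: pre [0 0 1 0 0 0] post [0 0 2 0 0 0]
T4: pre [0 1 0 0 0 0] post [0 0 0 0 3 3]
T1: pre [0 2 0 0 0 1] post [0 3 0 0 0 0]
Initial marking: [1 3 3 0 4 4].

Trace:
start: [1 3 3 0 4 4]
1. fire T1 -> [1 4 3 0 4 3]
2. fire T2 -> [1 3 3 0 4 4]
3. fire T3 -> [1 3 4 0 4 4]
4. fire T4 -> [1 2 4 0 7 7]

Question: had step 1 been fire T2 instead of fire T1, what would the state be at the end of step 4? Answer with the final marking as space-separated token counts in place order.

(re-executing from step 1 with the substitution; state before step 1: [1 3 3 0 4 4])
1. fire T2 -> [1 2 3 0 4 5]
2. fire T2 -> [1 1 3 0 4 6]
3. fire T3 -> [1 1 4 0 4 6]
4. fire T4 -> [1 0 4 0 7 9]

1 0 4 0 7 9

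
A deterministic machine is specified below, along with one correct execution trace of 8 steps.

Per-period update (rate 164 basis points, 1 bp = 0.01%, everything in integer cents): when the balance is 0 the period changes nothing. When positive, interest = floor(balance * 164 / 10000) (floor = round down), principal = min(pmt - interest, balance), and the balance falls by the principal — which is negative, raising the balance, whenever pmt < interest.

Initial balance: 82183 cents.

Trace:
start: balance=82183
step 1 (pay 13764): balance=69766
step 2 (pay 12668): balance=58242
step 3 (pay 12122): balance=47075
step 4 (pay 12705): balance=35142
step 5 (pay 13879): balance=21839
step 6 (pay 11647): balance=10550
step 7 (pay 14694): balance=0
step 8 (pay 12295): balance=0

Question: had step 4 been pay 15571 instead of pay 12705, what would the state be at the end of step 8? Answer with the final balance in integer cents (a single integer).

(re-executing from step 4 with the substitution; state before step 4: balance=47075)
step 4 (pay 15571): balance=32276
step 5 (pay 13879): balance=18926
step 6 (pay 11647): balance=7589
step 7 (pay 14694): balance=0
step 8 (pay 12295): balance=0

0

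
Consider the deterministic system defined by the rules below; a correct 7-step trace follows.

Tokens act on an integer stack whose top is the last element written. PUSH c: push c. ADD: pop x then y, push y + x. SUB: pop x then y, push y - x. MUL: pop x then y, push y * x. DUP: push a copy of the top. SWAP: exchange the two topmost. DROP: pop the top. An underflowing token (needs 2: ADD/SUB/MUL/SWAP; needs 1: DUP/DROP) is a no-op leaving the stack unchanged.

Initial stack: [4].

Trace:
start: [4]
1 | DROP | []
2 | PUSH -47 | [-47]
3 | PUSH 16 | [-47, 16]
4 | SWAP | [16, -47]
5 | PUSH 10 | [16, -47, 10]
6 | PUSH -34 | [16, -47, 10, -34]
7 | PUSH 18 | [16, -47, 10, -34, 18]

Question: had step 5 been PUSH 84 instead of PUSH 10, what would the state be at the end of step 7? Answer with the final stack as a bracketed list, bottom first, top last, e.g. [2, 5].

[16, -47, 84, -34, 18]

(re-executing from step 5 with the substitution; state before step 5: [16, -47])
5 | PUSH 84 | [16, -47, 84]
6 | PUSH -34 | [16, -47, 84, -34]
7 | PUSH 18 | [16, -47, 84, -34, 18]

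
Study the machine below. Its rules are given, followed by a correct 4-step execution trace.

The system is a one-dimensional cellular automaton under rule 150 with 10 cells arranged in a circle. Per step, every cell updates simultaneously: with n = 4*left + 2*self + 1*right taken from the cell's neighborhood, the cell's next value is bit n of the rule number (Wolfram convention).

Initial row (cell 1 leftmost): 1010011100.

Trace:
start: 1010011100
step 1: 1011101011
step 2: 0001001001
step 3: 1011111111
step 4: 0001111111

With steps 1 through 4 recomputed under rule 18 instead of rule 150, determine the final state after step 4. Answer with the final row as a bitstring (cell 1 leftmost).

1010010100

(re-executing steps 1..4 under rule 18; state before step 1: 1010011100)
step 1: 0001100011
step 2: 1010010100
step 3: 0001100011
step 4: 1010010100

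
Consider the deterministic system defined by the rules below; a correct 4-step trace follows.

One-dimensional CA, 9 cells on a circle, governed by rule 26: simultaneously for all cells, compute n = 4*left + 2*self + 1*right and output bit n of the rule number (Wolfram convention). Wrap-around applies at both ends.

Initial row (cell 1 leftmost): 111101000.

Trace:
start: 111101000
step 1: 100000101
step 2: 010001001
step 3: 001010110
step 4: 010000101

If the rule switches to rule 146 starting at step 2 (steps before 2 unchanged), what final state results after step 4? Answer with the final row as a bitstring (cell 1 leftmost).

(re-executing steps 2..4 under rule 146; state before step 2: 100000101)
step 2: 010001000
step 3: 101010100
step 4: 000000011

000000011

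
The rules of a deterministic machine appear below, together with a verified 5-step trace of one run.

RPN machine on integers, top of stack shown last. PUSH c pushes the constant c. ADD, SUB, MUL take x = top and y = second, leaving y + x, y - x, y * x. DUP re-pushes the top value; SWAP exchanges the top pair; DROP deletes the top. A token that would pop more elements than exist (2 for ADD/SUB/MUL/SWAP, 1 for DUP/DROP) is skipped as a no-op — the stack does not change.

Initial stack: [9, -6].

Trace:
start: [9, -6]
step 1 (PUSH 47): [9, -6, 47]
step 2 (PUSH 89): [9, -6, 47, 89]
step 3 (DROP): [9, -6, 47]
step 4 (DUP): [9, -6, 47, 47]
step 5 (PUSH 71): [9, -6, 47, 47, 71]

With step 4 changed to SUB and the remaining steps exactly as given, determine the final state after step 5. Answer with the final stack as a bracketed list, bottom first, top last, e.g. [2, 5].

[9, -53, 71]

(re-executing from step 4 with the substitution; state before step 4: [9, -6, 47])
step 4 (SUB): [9, -53]
step 5 (PUSH 71): [9, -53, 71]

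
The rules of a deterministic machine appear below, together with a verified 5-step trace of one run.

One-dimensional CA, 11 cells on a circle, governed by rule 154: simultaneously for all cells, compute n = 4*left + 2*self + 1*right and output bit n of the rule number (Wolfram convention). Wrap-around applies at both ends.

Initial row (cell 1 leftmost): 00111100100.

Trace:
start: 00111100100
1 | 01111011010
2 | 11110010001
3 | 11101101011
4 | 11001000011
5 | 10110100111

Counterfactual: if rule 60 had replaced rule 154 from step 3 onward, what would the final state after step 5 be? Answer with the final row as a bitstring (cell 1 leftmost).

(re-executing steps 3..5 under rule 60; state before step 3: 11110010001)
3 | 00001011001
4 | 10001110101
5 | 01001001111

01001001111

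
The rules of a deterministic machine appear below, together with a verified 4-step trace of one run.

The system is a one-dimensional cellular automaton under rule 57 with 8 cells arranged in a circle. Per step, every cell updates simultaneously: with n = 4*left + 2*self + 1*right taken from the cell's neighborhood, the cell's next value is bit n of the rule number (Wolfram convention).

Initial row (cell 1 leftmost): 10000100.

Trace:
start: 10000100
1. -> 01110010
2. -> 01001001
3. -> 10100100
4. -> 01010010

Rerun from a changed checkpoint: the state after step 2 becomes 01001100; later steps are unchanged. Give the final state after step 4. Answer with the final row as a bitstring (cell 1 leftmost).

state after step 2 := 01001100
3. -> 00101011
4. -> 10010110

10010110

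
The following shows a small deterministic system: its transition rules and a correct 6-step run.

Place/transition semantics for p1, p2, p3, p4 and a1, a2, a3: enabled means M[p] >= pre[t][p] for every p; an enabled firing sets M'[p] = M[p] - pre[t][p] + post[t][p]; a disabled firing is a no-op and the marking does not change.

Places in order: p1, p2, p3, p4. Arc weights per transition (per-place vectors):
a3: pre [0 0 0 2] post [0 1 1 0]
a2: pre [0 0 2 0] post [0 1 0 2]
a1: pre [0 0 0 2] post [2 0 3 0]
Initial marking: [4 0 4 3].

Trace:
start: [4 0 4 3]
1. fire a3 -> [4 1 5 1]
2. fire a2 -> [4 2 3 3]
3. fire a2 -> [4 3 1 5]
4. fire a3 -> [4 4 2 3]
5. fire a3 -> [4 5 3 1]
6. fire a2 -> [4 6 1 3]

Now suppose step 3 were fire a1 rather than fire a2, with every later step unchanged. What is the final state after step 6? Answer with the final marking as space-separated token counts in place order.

(re-executing from step 3 with the substitution; state before step 3: [4 2 3 3])
3. fire a1 -> [6 2 6 1]
4. fire a3 -> [6 2 6 1]
5. fire a3 -> [6 2 6 1]
6. fire a2 -> [6 3 4 3]

6 3 4 3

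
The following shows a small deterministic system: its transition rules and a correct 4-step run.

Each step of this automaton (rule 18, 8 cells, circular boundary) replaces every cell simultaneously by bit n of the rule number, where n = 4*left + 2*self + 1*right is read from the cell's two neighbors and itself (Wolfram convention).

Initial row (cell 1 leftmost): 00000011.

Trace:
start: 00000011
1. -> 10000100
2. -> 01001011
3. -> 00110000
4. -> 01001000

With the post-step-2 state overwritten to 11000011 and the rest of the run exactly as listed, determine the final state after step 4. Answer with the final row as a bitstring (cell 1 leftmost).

01011010

state after step 2 := 11000011
3. -> 00100100
4. -> 01011010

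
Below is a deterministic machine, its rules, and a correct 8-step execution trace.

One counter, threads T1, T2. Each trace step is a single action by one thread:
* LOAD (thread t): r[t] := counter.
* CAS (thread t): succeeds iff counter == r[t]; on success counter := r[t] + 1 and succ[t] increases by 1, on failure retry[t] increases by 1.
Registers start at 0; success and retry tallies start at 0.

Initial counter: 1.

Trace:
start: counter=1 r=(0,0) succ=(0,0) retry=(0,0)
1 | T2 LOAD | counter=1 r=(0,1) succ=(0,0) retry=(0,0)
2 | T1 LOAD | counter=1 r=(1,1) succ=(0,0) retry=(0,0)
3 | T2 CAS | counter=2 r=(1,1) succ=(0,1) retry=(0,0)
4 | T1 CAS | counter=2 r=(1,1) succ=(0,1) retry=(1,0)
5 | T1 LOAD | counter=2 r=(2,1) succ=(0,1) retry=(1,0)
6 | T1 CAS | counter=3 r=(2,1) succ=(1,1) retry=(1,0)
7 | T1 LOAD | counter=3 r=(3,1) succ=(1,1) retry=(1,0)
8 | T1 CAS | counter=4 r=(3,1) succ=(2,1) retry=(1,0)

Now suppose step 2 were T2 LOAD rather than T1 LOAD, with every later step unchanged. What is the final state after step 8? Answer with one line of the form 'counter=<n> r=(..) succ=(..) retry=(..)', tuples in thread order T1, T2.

counter=4 r=(3,1) succ=(2,1) retry=(1,0)

(re-executing from step 2 with the substitution; state before step 2: counter=1 r=(0,1) succ=(0,0) retry=(0,0))
2 | T2 LOAD | counter=1 r=(0,1) succ=(0,0) retry=(0,0)
3 | T2 CAS | counter=2 r=(0,1) succ=(0,1) retry=(0,0)
4 | T1 CAS | counter=2 r=(0,1) succ=(0,1) retry=(1,0)
5 | T1 LOAD | counter=2 r=(2,1) succ=(0,1) retry=(1,0)
6 | T1 CAS | counter=3 r=(2,1) succ=(1,1) retry=(1,0)
7 | T1 LOAD | counter=3 r=(3,1) succ=(1,1) retry=(1,0)
8 | T1 CAS | counter=4 r=(3,1) succ=(2,1) retry=(1,0)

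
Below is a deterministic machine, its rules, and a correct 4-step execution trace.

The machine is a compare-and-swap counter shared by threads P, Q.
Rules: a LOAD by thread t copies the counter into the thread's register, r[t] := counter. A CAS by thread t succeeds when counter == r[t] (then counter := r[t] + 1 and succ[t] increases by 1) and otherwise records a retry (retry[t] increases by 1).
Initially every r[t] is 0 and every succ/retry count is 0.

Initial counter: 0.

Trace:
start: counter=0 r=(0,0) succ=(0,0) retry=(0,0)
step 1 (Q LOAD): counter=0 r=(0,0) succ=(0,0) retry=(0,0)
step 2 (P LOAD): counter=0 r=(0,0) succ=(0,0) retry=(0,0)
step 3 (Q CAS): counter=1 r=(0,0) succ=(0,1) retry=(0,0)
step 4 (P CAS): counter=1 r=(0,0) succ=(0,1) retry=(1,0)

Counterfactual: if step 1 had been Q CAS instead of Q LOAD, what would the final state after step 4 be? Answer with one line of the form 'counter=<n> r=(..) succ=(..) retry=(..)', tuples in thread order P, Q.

counter=2 r=(1,0) succ=(1,1) retry=(0,1)

(re-executing from step 1 with the substitution; state before step 1: counter=0 r=(0,0) succ=(0,0) retry=(0,0))
step 1 (Q CAS): counter=1 r=(0,0) succ=(0,1) retry=(0,0)
step 2 (P LOAD): counter=1 r=(1,0) succ=(0,1) retry=(0,0)
step 3 (Q CAS): counter=1 r=(1,0) succ=(0,1) retry=(0,1)
step 4 (P CAS): counter=2 r=(1,0) succ=(1,1) retry=(0,1)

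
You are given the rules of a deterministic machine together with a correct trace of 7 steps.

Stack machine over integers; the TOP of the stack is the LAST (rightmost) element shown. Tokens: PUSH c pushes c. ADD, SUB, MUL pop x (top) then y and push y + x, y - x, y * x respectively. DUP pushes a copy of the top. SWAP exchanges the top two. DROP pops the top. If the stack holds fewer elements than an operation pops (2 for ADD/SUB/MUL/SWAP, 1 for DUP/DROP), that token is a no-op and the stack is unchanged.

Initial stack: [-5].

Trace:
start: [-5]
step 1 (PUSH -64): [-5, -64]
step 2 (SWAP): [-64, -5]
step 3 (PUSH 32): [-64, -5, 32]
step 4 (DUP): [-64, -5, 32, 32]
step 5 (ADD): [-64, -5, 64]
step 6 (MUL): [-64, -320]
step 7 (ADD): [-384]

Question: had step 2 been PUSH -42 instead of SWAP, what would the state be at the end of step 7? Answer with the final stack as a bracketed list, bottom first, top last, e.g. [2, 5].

[-5, -2752]

(re-executing from step 2 with the substitution; state before step 2: [-5, -64])
step 2 (PUSH -42): [-5, -64, -42]
step 3 (PUSH 32): [-5, -64, -42, 32]
step 4 (DUP): [-5, -64, -42, 32, 32]
step 5 (ADD): [-5, -64, -42, 64]
step 6 (MUL): [-5, -64, -2688]
step 7 (ADD): [-5, -2752]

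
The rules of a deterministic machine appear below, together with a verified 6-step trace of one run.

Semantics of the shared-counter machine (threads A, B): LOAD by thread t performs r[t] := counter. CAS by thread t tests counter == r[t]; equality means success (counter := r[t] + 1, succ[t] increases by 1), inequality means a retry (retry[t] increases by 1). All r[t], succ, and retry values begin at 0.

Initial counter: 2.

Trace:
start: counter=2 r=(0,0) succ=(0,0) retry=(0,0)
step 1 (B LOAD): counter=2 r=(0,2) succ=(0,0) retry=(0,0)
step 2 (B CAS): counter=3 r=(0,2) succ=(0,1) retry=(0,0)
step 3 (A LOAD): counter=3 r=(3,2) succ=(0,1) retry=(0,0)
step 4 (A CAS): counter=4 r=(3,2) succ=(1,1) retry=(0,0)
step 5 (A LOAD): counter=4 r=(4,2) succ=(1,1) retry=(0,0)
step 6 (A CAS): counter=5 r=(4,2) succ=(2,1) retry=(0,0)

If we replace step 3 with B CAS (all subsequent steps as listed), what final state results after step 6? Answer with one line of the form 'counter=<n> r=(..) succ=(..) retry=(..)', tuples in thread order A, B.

counter=4 r=(3,2) succ=(1,1) retry=(1,1)

(re-executing from step 3 with the substitution; state before step 3: counter=3 r=(0,2) succ=(0,1) retry=(0,0))
step 3 (B CAS): counter=3 r=(0,2) succ=(0,1) retry=(0,1)
step 4 (A CAS): counter=3 r=(0,2) succ=(0,1) retry=(1,1)
step 5 (A LOAD): counter=3 r=(3,2) succ=(0,1) retry=(1,1)
step 6 (A CAS): counter=4 r=(3,2) succ=(1,1) retry=(1,1)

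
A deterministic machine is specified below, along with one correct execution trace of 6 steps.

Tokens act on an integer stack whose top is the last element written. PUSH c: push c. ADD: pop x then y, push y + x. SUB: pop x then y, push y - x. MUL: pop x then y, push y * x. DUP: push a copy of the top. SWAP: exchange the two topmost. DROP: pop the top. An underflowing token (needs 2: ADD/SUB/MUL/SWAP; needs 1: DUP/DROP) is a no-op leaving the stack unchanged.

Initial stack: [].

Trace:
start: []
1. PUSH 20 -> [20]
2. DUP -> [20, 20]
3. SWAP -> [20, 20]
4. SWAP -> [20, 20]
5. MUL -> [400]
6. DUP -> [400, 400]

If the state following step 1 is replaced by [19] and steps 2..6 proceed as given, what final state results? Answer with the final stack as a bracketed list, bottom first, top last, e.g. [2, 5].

state after step 1 := [19]
2. DUP -> [19, 19]
3. SWAP -> [19, 19]
4. SWAP -> [19, 19]
5. MUL -> [361]
6. DUP -> [361, 361]

[361, 361]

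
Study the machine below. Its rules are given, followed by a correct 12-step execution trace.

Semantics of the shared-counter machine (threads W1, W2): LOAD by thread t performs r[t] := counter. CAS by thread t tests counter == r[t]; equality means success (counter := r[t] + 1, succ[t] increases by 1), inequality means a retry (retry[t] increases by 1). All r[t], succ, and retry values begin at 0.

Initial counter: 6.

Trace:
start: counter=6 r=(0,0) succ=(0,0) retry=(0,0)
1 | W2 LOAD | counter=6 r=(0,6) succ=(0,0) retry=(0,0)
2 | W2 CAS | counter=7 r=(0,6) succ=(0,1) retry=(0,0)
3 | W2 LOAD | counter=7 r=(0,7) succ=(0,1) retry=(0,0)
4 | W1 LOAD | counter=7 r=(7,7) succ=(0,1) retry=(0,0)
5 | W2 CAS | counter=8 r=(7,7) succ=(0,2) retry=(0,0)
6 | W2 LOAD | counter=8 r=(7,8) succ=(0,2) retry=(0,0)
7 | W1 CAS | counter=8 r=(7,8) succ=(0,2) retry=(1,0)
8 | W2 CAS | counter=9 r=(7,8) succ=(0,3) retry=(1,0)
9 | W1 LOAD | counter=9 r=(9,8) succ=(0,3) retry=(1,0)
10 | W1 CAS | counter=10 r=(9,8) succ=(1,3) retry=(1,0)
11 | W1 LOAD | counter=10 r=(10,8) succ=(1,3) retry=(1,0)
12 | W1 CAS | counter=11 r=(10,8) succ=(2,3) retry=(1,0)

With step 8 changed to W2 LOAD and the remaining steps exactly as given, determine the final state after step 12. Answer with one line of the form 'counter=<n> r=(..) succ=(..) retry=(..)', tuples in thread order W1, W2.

counter=10 r=(9,8) succ=(2,2) retry=(1,0)

(re-executing from step 8 with the substitution; state before step 8: counter=8 r=(7,8) succ=(0,2) retry=(1,0))
8 | W2 LOAD | counter=8 r=(7,8) succ=(0,2) retry=(1,0)
9 | W1 LOAD | counter=8 r=(8,8) succ=(0,2) retry=(1,0)
10 | W1 CAS | counter=9 r=(8,8) succ=(1,2) retry=(1,0)
11 | W1 LOAD | counter=9 r=(9,8) succ=(1,2) retry=(1,0)
12 | W1 CAS | counter=10 r=(9,8) succ=(2,2) retry=(1,0)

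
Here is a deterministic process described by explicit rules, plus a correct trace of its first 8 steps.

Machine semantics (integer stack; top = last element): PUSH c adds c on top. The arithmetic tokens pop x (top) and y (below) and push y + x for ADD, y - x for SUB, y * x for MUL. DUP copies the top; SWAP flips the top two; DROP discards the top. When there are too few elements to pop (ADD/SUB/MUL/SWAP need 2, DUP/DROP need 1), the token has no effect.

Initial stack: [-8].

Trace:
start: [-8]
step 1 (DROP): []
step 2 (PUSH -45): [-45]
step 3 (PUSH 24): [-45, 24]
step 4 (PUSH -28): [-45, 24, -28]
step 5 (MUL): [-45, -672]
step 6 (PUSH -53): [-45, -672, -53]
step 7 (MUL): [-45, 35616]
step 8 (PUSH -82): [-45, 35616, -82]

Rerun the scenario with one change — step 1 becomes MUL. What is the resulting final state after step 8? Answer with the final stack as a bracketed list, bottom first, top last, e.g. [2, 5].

(re-executing from step 1 with the substitution; state before step 1: [-8])
step 1 (MUL): [-8]
step 2 (PUSH -45): [-8, -45]
step 3 (PUSH 24): [-8, -45, 24]
step 4 (PUSH -28): [-8, -45, 24, -28]
step 5 (MUL): [-8, -45, -672]
step 6 (PUSH -53): [-8, -45, -672, -53]
step 7 (MUL): [-8, -45, 35616]
step 8 (PUSH -82): [-8, -45, 35616, -82]

[-8, -45, 35616, -82]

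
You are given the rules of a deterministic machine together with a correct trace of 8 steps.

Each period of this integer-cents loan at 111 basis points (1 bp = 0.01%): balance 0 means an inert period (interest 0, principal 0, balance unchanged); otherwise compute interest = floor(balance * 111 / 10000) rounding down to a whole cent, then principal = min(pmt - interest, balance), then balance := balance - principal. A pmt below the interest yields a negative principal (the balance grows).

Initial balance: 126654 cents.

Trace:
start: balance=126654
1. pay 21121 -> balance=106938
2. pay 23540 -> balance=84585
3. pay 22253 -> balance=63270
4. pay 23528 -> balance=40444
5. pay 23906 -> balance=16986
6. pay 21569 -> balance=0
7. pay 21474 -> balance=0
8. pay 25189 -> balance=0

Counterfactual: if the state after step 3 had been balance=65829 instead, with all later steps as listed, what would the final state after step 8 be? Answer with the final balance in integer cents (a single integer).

state after step 3 := balance=65829
4. pay 23528 -> balance=43031
5. pay 23906 -> balance=19602
6. pay 21569 -> balance=0
7. pay 21474 -> balance=0
8. pay 25189 -> balance=0

0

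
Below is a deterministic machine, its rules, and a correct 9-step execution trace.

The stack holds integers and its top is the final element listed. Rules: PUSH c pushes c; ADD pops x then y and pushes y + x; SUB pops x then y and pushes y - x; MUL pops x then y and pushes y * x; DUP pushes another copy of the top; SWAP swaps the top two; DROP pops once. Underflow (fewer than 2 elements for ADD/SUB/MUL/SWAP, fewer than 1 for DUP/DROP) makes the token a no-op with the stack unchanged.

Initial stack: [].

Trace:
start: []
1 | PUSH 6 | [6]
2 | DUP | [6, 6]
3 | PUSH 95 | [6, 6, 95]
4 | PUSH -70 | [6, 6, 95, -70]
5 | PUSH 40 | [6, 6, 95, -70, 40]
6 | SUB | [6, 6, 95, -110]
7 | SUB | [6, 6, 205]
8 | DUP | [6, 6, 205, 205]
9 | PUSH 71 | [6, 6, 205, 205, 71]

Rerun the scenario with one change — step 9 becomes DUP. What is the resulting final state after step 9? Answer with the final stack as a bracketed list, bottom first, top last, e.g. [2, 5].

(re-executing from step 9 with the substitution; state before step 9: [6, 6, 205, 205])
9 | DUP | [6, 6, 205, 205, 205]

[6, 6, 205, 205, 205]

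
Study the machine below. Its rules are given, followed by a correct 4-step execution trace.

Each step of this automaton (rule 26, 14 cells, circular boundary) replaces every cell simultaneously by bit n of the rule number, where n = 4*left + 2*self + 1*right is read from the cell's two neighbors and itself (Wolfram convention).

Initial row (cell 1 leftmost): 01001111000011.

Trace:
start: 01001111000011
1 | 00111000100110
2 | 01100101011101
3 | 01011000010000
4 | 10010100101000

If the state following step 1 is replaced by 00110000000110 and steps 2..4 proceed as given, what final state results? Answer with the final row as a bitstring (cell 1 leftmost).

state after step 1 := 00110000000110
2 | 01101000001101
3 | 01000100011000
4 | 10101010110100

10101010110100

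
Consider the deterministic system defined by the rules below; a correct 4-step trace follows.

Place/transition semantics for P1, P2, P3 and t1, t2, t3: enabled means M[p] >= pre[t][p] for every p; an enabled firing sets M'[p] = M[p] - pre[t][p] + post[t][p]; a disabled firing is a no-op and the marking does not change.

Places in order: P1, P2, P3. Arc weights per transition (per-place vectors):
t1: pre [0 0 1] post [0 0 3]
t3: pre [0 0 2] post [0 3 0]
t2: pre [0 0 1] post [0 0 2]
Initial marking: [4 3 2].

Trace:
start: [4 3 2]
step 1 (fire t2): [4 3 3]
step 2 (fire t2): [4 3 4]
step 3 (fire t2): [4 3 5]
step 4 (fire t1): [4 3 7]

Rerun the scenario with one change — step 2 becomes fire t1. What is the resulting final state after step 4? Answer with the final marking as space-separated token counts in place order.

(re-executing from step 2 with the substitution; state before step 2: [4 3 3])
step 2 (fire t1): [4 3 5]
step 3 (fire t2): [4 3 6]
step 4 (fire t1): [4 3 8]

4 3 8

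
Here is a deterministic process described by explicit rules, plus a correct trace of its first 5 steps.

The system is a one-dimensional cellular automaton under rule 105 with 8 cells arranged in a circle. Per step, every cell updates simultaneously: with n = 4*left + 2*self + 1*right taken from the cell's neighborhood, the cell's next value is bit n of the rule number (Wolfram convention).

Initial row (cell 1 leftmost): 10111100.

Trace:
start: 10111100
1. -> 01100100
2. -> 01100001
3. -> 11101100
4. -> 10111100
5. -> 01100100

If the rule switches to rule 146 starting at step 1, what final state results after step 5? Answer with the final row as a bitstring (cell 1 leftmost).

00000000

(re-executing steps 1..5 under rule 146; state before step 1: 10111100)
1. -> 00011011
2. -> 10100000
3. -> 00010001
4. -> 10101010
5. -> 00000000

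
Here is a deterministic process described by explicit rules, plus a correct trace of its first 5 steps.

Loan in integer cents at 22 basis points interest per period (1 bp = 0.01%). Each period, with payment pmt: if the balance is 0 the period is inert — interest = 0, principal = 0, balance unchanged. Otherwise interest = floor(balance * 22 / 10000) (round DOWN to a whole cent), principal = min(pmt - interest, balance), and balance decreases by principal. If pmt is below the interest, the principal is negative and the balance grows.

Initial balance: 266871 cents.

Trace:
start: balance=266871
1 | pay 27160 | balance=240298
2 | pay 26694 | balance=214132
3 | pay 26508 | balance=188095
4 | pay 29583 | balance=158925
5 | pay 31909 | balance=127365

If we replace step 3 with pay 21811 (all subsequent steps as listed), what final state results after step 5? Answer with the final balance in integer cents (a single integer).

(re-executing from step 3 with the substitution; state before step 3: balance=214132)
3 | pay 21811 | balance=192792
4 | pay 29583 | balance=163633
5 | pay 31909 | balance=132083

132083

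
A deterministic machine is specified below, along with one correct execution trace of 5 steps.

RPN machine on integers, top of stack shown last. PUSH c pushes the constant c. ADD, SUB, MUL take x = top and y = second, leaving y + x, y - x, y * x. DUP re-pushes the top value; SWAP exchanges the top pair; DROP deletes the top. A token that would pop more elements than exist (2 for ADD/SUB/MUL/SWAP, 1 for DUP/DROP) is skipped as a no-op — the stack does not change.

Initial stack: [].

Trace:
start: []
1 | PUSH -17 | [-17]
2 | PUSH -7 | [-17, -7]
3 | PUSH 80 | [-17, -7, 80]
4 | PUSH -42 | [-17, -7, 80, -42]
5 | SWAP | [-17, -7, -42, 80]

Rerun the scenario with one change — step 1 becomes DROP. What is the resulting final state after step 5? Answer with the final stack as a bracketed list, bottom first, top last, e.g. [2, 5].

[-7, -42, 80]

(re-executing from step 1 with the substitution; state before step 1: [])
1 | DROP | []
2 | PUSH -7 | [-7]
3 | PUSH 80 | [-7, 80]
4 | PUSH -42 | [-7, 80, -42]
5 | SWAP | [-7, -42, 80]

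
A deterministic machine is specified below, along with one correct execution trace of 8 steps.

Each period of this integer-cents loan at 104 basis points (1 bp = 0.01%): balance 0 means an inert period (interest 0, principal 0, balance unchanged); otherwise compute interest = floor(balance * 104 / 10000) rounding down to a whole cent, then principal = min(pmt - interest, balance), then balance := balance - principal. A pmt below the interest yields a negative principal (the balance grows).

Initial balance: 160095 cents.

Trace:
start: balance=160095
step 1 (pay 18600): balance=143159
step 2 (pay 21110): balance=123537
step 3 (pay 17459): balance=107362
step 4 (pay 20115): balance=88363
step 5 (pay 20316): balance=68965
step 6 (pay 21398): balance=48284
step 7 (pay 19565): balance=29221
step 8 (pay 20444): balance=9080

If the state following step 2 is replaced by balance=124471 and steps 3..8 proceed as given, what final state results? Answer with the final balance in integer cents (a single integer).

10075

state after step 2 := balance=124471
step 3 (pay 17459): balance=108306
step 4 (pay 20115): balance=89317
step 5 (pay 20316): balance=69929
step 6 (pay 21398): balance=49258
step 7 (pay 19565): balance=30205
step 8 (pay 20444): balance=10075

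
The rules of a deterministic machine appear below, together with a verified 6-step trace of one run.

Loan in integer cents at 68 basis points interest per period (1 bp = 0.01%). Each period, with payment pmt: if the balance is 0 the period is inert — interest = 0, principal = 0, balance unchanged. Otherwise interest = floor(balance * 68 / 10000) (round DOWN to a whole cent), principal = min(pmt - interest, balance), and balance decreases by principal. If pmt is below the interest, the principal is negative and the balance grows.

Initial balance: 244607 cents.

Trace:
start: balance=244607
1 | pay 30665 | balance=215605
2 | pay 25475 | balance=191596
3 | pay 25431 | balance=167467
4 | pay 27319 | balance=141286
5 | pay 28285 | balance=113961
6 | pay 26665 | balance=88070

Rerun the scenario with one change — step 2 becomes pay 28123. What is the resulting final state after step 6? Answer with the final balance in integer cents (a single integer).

85350

(re-executing from step 2 with the substitution; state before step 2: balance=215605)
2 | pay 28123 | balance=188948
3 | pay 25431 | balance=164801
4 | pay 27319 | balance=138602
5 | pay 28285 | balance=111259
6 | pay 26665 | balance=85350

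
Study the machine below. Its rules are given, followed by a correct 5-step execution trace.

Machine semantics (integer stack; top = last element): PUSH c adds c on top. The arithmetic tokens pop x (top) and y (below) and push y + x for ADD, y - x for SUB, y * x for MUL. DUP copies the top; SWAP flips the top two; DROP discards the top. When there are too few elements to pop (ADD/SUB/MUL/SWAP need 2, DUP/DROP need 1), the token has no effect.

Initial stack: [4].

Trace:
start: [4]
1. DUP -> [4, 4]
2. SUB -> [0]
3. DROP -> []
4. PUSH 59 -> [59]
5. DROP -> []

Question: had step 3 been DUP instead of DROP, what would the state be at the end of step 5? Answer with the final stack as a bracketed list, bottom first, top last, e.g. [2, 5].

(re-executing from step 3 with the substitution; state before step 3: [0])
3. DUP -> [0, 0]
4. PUSH 59 -> [0, 0, 59]
5. DROP -> [0, 0]

[0, 0]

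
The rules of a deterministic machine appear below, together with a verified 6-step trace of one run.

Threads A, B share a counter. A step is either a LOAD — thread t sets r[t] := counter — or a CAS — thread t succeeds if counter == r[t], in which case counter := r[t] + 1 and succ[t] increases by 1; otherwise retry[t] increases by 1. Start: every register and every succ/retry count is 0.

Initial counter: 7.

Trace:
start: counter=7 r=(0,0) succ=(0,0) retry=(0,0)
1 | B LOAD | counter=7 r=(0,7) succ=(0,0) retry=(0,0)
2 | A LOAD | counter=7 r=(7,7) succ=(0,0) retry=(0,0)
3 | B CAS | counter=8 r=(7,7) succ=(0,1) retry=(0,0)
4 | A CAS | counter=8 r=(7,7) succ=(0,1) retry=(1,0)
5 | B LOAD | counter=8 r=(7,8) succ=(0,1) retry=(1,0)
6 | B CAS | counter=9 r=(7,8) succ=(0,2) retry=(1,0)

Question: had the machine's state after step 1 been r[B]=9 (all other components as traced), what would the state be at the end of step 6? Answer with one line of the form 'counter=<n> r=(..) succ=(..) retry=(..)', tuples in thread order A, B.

counter=9 r=(7,8) succ=(1,1) retry=(0,1)

state after step 1 := counter=7 r=(0,9) succ=(0,0) retry=(0,0)
2 | A LOAD | counter=7 r=(7,9) succ=(0,0) retry=(0,0)
3 | B CAS | counter=7 r=(7,9) succ=(0,0) retry=(0,1)
4 | A CAS | counter=8 r=(7,9) succ=(1,0) retry=(0,1)
5 | B LOAD | counter=8 r=(7,8) succ=(1,0) retry=(0,1)
6 | B CAS | counter=9 r=(7,8) succ=(1,1) retry=(0,1)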